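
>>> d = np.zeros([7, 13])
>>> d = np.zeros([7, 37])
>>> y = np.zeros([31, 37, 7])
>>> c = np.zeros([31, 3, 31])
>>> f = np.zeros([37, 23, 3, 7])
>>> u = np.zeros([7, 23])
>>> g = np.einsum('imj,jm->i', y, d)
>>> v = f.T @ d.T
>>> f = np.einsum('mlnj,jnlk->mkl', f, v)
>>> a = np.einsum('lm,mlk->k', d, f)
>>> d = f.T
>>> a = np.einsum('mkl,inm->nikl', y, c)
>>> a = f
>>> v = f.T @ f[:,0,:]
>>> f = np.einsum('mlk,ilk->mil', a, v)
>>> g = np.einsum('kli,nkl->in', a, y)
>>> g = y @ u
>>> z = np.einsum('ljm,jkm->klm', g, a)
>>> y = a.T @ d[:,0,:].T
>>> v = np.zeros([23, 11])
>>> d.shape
(23, 7, 37)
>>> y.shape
(23, 7, 23)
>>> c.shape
(31, 3, 31)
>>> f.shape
(37, 23, 7)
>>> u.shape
(7, 23)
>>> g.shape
(31, 37, 23)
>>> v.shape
(23, 11)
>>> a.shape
(37, 7, 23)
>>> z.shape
(7, 31, 23)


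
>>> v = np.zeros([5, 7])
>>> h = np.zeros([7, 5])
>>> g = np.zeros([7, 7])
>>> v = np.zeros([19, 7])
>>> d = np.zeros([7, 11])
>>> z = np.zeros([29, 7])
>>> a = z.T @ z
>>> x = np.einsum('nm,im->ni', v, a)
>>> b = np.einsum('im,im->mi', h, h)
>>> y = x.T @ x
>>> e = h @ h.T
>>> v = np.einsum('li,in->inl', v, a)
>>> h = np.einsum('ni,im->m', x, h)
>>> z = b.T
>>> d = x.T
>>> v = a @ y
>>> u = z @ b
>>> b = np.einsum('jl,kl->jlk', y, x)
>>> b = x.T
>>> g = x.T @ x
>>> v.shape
(7, 7)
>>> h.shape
(5,)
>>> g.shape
(7, 7)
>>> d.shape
(7, 19)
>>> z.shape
(7, 5)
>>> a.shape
(7, 7)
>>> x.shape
(19, 7)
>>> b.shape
(7, 19)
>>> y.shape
(7, 7)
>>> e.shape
(7, 7)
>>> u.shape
(7, 7)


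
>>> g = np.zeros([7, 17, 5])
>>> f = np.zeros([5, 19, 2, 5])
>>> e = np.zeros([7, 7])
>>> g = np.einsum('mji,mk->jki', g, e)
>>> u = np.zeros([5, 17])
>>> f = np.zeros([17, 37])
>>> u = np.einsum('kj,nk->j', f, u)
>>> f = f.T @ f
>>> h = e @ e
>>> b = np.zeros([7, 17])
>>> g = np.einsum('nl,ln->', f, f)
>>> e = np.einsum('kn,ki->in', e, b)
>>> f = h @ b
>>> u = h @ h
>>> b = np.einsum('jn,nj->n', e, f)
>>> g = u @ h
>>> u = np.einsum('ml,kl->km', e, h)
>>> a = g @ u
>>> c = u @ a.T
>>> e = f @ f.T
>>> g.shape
(7, 7)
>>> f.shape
(7, 17)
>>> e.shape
(7, 7)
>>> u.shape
(7, 17)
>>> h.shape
(7, 7)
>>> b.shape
(7,)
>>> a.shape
(7, 17)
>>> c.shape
(7, 7)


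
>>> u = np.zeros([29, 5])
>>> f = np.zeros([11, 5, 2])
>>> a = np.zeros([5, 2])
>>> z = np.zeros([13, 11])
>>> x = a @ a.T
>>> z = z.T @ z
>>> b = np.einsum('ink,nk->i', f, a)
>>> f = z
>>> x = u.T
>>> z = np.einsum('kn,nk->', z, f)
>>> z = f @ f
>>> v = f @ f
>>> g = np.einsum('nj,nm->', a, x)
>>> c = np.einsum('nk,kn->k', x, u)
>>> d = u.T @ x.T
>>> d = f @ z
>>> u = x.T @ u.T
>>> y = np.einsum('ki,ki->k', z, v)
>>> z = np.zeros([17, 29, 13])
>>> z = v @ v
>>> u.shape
(29, 29)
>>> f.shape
(11, 11)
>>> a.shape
(5, 2)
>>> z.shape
(11, 11)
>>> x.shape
(5, 29)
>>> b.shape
(11,)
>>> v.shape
(11, 11)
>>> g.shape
()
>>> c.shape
(29,)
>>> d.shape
(11, 11)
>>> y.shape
(11,)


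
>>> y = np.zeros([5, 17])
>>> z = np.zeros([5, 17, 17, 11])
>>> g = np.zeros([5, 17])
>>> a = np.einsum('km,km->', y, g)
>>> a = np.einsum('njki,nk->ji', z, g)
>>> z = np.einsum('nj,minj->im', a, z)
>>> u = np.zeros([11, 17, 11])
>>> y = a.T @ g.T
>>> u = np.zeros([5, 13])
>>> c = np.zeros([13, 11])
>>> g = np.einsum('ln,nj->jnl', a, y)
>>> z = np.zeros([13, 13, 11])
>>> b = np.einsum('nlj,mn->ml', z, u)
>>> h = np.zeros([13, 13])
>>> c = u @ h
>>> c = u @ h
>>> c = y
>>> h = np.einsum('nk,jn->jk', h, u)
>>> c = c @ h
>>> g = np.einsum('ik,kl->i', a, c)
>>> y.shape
(11, 5)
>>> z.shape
(13, 13, 11)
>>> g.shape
(17,)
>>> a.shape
(17, 11)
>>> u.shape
(5, 13)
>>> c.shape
(11, 13)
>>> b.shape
(5, 13)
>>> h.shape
(5, 13)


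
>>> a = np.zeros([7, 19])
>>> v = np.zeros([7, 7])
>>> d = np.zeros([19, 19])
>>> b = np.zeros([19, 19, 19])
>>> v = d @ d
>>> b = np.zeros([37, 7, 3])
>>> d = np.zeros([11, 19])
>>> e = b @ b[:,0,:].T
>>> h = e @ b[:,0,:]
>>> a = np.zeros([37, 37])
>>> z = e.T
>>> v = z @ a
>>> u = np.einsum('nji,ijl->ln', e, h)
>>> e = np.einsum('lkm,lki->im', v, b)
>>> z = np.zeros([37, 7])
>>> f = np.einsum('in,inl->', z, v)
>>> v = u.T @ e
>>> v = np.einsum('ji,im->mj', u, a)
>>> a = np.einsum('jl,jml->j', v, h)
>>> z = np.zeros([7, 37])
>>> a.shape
(37,)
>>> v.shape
(37, 3)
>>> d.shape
(11, 19)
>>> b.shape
(37, 7, 3)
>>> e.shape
(3, 37)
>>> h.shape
(37, 7, 3)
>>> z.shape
(7, 37)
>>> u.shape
(3, 37)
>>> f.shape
()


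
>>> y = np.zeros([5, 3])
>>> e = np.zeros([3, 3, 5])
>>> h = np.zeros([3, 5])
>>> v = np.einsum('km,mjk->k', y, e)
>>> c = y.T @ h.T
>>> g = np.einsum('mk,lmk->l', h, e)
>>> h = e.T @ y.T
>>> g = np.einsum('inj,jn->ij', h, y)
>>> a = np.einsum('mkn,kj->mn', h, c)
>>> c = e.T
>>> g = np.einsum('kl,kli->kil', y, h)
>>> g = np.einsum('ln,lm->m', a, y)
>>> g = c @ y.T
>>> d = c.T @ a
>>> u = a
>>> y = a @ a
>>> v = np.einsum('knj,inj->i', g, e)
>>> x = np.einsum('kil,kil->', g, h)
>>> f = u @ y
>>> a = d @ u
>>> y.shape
(5, 5)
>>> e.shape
(3, 3, 5)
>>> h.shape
(5, 3, 5)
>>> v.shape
(3,)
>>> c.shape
(5, 3, 3)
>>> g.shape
(5, 3, 5)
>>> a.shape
(3, 3, 5)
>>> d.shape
(3, 3, 5)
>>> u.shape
(5, 5)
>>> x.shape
()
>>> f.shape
(5, 5)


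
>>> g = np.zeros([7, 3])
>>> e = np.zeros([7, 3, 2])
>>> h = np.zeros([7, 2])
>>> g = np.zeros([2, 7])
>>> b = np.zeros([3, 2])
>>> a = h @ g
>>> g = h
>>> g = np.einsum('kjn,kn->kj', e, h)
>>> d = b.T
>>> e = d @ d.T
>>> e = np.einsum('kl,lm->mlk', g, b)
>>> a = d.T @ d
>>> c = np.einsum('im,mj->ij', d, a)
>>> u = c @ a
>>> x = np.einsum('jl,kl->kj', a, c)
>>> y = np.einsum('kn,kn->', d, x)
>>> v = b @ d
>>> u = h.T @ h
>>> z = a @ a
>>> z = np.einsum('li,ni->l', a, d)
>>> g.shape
(7, 3)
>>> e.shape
(2, 3, 7)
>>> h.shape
(7, 2)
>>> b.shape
(3, 2)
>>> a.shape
(3, 3)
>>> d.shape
(2, 3)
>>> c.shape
(2, 3)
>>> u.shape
(2, 2)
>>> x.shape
(2, 3)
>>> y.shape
()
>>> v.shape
(3, 3)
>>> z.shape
(3,)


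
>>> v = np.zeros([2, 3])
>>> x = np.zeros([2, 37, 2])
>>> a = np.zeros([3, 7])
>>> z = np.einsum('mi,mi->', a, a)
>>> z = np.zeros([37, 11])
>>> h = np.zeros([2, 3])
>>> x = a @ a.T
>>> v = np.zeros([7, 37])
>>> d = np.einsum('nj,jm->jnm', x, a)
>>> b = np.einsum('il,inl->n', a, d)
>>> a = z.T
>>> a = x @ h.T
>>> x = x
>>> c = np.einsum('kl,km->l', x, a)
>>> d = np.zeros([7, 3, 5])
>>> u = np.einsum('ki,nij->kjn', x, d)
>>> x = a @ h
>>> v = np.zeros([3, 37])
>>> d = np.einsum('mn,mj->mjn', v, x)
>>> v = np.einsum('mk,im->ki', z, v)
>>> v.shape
(11, 3)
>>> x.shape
(3, 3)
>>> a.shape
(3, 2)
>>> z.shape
(37, 11)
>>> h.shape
(2, 3)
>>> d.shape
(3, 3, 37)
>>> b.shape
(3,)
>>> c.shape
(3,)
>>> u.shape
(3, 5, 7)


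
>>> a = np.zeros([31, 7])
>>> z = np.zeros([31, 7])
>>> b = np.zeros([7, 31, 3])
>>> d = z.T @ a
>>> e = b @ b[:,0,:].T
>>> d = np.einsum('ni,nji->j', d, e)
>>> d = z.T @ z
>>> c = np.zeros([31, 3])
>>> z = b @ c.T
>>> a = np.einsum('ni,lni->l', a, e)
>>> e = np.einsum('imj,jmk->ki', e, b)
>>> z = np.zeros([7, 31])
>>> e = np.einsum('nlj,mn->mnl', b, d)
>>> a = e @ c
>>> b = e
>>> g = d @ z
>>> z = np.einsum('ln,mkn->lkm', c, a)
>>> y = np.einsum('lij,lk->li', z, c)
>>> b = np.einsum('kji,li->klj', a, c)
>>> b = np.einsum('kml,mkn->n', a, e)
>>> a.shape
(7, 7, 3)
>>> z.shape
(31, 7, 7)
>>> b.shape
(31,)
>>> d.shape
(7, 7)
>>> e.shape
(7, 7, 31)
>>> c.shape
(31, 3)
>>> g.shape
(7, 31)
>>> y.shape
(31, 7)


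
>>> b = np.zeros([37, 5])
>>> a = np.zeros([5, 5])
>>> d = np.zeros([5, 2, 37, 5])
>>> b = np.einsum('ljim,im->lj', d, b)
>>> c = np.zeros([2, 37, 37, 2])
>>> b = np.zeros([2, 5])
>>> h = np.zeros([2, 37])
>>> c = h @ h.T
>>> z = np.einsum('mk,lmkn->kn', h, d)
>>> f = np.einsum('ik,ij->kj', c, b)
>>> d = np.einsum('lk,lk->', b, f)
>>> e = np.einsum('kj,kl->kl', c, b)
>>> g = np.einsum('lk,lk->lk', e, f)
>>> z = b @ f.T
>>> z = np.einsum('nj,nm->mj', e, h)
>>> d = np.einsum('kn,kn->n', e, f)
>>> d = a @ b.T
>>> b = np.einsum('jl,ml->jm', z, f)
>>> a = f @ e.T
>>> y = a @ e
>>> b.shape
(37, 2)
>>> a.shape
(2, 2)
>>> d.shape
(5, 2)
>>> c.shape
(2, 2)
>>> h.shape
(2, 37)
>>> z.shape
(37, 5)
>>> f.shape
(2, 5)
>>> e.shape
(2, 5)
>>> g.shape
(2, 5)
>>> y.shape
(2, 5)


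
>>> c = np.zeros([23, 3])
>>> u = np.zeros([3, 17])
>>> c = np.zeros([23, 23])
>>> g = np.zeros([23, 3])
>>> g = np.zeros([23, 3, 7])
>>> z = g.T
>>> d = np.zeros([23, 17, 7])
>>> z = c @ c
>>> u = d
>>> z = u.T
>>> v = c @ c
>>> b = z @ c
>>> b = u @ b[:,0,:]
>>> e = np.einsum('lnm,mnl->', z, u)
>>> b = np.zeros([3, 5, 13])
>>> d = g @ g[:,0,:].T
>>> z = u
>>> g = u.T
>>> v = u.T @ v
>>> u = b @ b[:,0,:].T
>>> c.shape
(23, 23)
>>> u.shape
(3, 5, 3)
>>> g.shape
(7, 17, 23)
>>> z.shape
(23, 17, 7)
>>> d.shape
(23, 3, 23)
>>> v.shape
(7, 17, 23)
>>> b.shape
(3, 5, 13)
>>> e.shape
()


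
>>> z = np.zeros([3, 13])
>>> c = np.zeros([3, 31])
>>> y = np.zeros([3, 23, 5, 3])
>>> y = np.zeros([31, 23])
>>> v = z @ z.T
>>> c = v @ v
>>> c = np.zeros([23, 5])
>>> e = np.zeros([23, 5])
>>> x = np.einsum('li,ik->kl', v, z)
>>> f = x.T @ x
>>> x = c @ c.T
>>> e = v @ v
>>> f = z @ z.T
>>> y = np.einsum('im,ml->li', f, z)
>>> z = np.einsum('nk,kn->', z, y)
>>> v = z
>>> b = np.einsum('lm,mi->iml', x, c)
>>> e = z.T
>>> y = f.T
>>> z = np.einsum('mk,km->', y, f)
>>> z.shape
()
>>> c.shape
(23, 5)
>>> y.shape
(3, 3)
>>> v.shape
()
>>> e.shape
()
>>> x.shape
(23, 23)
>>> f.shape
(3, 3)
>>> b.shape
(5, 23, 23)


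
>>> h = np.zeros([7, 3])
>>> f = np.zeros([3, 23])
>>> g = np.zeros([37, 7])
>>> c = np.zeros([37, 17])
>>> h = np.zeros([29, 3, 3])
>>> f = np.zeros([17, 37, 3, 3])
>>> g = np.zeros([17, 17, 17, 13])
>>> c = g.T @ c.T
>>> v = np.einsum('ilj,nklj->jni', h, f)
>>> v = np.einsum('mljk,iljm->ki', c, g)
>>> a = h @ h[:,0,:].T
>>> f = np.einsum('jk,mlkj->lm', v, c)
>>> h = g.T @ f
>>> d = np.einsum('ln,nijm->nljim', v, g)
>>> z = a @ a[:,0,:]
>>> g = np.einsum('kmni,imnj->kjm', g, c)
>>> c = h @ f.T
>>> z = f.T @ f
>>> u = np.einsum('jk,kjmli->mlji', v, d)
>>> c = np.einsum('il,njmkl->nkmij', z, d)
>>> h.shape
(13, 17, 17, 13)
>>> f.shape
(17, 13)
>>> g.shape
(17, 37, 17)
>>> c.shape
(17, 17, 17, 13, 37)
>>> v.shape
(37, 17)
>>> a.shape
(29, 3, 29)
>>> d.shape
(17, 37, 17, 17, 13)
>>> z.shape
(13, 13)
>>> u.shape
(17, 17, 37, 13)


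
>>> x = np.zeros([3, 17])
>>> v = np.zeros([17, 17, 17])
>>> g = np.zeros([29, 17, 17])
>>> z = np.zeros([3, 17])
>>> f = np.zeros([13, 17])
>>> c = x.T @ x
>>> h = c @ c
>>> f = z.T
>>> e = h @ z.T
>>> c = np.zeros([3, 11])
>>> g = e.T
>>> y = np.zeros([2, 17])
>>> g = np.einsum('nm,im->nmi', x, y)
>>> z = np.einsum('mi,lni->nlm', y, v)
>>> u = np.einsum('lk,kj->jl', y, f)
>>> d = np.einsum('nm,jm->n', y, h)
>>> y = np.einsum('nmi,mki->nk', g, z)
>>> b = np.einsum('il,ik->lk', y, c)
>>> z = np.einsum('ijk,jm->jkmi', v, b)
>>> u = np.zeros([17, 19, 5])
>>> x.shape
(3, 17)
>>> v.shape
(17, 17, 17)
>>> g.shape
(3, 17, 2)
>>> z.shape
(17, 17, 11, 17)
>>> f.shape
(17, 3)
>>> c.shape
(3, 11)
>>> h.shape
(17, 17)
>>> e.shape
(17, 3)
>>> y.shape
(3, 17)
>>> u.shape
(17, 19, 5)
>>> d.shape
(2,)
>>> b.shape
(17, 11)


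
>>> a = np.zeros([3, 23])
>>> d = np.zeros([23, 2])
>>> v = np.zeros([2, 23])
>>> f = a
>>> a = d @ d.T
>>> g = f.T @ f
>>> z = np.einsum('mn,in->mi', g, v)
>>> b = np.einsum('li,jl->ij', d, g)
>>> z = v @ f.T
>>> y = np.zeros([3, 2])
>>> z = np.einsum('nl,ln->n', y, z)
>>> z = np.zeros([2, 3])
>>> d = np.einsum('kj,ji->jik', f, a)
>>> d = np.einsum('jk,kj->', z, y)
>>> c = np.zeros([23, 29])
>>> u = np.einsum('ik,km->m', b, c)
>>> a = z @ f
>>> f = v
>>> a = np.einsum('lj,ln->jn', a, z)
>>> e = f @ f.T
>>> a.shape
(23, 3)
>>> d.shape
()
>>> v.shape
(2, 23)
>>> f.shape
(2, 23)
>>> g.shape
(23, 23)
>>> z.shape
(2, 3)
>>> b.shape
(2, 23)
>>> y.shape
(3, 2)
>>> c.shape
(23, 29)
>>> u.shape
(29,)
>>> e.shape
(2, 2)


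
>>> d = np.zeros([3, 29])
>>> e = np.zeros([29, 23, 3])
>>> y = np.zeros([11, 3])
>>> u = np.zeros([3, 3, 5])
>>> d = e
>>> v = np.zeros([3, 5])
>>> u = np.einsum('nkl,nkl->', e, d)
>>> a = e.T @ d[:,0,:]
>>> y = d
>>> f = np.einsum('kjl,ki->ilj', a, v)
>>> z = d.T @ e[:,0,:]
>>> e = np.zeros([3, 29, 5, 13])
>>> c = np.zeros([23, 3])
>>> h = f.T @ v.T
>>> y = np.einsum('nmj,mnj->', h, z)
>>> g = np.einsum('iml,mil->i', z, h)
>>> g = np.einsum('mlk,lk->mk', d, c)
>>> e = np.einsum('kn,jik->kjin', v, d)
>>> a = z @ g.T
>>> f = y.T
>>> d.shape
(29, 23, 3)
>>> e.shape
(3, 29, 23, 5)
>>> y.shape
()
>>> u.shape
()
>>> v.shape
(3, 5)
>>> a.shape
(3, 23, 29)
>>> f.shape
()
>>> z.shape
(3, 23, 3)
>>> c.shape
(23, 3)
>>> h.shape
(23, 3, 3)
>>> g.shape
(29, 3)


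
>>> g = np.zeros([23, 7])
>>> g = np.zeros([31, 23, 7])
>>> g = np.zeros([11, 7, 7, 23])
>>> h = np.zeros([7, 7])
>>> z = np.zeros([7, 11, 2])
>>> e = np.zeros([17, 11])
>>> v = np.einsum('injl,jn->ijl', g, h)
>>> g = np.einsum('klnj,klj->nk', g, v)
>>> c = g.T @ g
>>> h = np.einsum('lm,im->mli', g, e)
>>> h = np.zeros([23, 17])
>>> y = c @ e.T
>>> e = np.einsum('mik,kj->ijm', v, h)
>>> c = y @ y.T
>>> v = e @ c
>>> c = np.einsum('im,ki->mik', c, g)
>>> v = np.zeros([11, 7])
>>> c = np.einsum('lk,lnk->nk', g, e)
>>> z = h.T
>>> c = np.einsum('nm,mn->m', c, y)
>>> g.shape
(7, 11)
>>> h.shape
(23, 17)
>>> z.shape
(17, 23)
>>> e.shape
(7, 17, 11)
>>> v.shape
(11, 7)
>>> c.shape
(11,)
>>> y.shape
(11, 17)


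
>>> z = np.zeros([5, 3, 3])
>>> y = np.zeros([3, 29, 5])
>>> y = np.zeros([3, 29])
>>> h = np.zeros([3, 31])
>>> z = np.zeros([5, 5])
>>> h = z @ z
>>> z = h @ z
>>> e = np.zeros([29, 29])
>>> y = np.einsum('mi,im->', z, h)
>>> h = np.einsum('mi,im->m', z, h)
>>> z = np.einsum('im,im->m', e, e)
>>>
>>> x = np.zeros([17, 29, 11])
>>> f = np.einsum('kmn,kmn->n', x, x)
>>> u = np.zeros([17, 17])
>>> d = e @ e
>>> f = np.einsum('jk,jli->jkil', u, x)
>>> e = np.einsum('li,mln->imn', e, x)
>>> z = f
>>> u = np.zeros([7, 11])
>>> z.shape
(17, 17, 11, 29)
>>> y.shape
()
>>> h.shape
(5,)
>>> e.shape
(29, 17, 11)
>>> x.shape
(17, 29, 11)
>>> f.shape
(17, 17, 11, 29)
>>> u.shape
(7, 11)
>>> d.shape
(29, 29)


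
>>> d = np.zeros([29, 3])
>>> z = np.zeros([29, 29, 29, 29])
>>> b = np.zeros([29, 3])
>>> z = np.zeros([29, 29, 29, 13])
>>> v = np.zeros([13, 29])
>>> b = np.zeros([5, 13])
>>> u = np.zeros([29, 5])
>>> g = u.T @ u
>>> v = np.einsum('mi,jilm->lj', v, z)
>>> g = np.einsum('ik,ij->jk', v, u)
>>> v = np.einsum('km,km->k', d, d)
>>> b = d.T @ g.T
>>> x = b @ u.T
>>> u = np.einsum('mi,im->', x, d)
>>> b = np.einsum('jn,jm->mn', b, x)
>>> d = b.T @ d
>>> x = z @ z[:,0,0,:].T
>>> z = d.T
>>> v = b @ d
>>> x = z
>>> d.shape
(5, 3)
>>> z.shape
(3, 5)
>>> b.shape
(29, 5)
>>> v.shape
(29, 3)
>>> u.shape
()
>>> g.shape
(5, 29)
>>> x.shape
(3, 5)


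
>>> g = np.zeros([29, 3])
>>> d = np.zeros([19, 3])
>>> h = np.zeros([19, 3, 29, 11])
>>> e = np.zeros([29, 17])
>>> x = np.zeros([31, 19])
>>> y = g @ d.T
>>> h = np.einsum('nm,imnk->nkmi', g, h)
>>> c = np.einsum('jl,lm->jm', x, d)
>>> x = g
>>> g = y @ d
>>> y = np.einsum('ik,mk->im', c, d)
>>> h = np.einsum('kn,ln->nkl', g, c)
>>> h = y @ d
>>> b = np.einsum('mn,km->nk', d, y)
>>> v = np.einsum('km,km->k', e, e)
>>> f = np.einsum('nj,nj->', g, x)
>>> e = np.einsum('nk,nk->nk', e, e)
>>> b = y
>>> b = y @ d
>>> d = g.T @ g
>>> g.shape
(29, 3)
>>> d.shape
(3, 3)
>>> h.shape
(31, 3)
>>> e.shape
(29, 17)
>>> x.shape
(29, 3)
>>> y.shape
(31, 19)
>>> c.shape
(31, 3)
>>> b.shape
(31, 3)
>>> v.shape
(29,)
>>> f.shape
()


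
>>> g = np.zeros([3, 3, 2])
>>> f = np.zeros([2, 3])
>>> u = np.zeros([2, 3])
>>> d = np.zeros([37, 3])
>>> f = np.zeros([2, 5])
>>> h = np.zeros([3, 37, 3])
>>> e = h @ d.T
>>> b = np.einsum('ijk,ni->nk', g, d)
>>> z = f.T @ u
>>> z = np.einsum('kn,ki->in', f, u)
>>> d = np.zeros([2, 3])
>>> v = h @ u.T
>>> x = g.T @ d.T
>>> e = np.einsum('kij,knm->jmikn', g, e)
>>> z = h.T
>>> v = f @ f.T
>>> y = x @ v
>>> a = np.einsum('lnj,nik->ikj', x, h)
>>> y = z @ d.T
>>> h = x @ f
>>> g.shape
(3, 3, 2)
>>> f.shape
(2, 5)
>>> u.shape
(2, 3)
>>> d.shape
(2, 3)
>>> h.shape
(2, 3, 5)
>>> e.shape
(2, 37, 3, 3, 37)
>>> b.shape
(37, 2)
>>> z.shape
(3, 37, 3)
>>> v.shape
(2, 2)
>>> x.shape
(2, 3, 2)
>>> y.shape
(3, 37, 2)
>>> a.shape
(37, 3, 2)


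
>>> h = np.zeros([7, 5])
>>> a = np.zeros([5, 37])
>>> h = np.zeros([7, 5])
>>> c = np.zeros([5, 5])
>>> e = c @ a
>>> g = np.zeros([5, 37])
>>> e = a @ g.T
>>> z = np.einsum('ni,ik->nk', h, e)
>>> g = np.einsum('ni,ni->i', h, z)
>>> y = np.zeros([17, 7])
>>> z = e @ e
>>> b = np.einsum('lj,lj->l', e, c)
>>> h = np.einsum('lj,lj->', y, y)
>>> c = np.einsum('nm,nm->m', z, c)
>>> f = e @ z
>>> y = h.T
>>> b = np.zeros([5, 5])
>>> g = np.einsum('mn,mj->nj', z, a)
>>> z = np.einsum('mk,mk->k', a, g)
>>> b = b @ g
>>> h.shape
()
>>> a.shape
(5, 37)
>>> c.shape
(5,)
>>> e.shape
(5, 5)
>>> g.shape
(5, 37)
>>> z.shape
(37,)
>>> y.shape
()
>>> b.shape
(5, 37)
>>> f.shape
(5, 5)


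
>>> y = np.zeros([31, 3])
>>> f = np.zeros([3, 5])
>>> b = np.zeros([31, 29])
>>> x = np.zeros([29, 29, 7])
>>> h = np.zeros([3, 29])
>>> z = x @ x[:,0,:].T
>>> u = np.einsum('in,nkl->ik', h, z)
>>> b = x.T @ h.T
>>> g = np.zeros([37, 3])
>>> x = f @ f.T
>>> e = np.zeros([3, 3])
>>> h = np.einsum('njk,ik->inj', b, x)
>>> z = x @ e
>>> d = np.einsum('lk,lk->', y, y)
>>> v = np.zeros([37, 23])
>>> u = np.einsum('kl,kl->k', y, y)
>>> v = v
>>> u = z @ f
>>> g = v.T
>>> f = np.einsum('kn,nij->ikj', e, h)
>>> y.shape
(31, 3)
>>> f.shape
(7, 3, 29)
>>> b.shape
(7, 29, 3)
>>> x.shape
(3, 3)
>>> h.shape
(3, 7, 29)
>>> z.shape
(3, 3)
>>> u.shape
(3, 5)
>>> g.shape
(23, 37)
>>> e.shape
(3, 3)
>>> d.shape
()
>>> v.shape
(37, 23)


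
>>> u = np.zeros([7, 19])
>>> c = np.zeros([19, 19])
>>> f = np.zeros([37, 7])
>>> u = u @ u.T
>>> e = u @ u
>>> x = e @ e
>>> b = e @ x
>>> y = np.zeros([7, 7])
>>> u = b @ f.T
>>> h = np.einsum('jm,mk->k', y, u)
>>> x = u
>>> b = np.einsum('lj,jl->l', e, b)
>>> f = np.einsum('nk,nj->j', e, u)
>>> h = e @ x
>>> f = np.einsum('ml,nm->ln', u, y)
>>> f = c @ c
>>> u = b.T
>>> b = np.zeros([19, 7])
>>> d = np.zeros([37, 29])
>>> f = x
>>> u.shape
(7,)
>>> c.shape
(19, 19)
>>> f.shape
(7, 37)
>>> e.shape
(7, 7)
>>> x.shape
(7, 37)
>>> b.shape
(19, 7)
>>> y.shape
(7, 7)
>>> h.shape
(7, 37)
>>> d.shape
(37, 29)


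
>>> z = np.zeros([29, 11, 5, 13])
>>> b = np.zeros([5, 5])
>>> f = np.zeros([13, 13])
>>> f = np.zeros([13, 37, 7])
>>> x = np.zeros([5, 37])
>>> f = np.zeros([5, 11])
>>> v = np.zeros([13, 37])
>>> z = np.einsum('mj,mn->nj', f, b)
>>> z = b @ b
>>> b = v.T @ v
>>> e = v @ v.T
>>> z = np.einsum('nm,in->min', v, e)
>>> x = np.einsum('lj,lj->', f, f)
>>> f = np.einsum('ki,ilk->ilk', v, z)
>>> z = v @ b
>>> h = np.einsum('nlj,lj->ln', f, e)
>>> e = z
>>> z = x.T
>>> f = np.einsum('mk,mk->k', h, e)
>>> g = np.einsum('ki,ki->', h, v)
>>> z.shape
()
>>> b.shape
(37, 37)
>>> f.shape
(37,)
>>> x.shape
()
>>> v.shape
(13, 37)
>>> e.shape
(13, 37)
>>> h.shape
(13, 37)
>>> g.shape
()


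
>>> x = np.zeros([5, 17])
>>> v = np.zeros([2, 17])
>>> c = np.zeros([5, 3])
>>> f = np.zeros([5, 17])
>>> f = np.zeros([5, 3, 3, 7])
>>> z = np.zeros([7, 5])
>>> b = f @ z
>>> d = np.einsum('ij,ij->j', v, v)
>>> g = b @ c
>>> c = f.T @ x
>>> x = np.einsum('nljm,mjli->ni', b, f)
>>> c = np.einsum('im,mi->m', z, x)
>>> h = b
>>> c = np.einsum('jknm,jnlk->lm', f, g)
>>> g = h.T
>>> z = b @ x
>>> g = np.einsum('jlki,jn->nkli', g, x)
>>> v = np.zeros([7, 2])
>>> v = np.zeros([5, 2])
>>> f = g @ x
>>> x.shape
(5, 7)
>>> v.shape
(5, 2)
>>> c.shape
(3, 7)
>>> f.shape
(7, 3, 3, 7)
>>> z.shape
(5, 3, 3, 7)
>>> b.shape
(5, 3, 3, 5)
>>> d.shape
(17,)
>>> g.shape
(7, 3, 3, 5)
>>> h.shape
(5, 3, 3, 5)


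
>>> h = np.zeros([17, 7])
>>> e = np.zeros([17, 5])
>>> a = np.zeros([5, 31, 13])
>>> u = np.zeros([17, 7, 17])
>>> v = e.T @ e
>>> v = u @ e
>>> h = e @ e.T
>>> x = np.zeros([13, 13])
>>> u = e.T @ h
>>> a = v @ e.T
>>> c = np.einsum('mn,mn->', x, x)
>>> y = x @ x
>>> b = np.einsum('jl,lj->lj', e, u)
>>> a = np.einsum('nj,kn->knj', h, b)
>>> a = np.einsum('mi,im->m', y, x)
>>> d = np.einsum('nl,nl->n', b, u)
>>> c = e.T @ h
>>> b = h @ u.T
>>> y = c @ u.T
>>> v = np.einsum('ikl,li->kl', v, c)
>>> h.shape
(17, 17)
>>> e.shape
(17, 5)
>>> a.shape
(13,)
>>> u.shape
(5, 17)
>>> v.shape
(7, 5)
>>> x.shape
(13, 13)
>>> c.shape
(5, 17)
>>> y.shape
(5, 5)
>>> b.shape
(17, 5)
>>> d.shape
(5,)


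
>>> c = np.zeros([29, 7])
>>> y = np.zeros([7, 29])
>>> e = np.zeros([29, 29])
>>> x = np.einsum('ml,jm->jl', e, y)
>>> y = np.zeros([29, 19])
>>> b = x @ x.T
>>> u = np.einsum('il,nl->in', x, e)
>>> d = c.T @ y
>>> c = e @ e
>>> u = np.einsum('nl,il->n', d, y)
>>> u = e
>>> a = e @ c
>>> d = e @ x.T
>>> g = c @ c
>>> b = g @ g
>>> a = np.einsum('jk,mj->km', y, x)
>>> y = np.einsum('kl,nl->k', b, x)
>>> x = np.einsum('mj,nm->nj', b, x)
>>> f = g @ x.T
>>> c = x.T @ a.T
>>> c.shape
(29, 19)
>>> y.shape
(29,)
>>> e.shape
(29, 29)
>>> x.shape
(7, 29)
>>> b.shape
(29, 29)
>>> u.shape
(29, 29)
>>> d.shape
(29, 7)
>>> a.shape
(19, 7)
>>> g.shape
(29, 29)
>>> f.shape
(29, 7)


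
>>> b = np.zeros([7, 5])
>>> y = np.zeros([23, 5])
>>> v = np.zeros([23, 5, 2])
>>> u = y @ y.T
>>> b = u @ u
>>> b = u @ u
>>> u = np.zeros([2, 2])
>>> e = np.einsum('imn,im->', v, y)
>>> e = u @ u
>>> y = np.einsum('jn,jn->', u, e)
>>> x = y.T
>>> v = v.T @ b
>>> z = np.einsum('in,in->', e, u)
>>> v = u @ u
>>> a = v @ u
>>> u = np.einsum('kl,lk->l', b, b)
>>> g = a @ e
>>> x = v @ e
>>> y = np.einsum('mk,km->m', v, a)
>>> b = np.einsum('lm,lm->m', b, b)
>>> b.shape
(23,)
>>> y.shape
(2,)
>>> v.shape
(2, 2)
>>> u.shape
(23,)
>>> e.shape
(2, 2)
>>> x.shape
(2, 2)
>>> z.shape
()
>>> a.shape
(2, 2)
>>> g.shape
(2, 2)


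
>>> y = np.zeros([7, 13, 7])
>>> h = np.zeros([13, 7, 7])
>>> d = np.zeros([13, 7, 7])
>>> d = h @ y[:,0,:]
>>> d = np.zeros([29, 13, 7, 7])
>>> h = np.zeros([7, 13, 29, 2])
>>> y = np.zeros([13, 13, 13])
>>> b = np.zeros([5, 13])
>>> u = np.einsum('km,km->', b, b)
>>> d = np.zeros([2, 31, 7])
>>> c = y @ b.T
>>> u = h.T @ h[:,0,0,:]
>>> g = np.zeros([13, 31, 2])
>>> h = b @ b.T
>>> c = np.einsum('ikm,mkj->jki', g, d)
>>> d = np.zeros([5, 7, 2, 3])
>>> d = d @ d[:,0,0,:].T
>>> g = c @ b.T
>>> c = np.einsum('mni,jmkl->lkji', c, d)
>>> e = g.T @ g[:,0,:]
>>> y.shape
(13, 13, 13)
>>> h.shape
(5, 5)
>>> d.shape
(5, 7, 2, 5)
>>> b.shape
(5, 13)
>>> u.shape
(2, 29, 13, 2)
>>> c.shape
(5, 2, 5, 13)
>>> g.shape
(7, 31, 5)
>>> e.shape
(5, 31, 5)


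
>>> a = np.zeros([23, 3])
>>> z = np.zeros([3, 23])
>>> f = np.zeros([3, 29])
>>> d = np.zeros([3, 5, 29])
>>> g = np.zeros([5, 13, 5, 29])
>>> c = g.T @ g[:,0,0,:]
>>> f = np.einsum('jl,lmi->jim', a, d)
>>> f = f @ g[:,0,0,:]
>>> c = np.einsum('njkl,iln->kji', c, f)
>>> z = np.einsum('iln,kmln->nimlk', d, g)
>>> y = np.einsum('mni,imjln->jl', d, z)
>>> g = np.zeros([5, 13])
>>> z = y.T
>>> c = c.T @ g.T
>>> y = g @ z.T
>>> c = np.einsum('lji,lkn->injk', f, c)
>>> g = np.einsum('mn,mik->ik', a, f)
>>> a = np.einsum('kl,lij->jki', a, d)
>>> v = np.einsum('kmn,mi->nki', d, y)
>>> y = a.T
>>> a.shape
(29, 23, 5)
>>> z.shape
(5, 13)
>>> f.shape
(23, 29, 29)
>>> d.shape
(3, 5, 29)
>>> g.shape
(29, 29)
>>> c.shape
(29, 5, 29, 5)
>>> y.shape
(5, 23, 29)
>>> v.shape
(29, 3, 5)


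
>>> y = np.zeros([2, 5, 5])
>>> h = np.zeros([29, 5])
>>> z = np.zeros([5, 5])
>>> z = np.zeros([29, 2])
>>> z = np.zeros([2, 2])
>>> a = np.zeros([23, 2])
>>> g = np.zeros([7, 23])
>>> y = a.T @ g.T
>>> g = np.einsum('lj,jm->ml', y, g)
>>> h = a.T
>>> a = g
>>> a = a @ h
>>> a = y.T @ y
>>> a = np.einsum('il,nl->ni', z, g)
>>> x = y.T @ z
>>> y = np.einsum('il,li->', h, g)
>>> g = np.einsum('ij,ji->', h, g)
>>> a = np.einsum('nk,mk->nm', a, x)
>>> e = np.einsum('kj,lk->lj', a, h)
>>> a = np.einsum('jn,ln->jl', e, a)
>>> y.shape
()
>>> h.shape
(2, 23)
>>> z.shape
(2, 2)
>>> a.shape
(2, 23)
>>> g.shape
()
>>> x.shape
(7, 2)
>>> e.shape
(2, 7)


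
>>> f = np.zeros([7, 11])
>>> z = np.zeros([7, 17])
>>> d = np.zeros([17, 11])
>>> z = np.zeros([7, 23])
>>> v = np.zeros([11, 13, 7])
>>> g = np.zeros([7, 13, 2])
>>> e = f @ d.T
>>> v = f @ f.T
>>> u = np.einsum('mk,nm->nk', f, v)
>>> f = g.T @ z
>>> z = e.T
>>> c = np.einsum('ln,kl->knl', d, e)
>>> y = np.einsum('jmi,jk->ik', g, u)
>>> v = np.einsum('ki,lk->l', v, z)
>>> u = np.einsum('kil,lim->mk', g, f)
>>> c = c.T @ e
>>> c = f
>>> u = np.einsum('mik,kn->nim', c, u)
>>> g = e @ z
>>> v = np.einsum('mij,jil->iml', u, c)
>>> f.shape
(2, 13, 23)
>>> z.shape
(17, 7)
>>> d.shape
(17, 11)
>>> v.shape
(13, 7, 23)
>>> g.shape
(7, 7)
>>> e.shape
(7, 17)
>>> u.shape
(7, 13, 2)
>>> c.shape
(2, 13, 23)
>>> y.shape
(2, 11)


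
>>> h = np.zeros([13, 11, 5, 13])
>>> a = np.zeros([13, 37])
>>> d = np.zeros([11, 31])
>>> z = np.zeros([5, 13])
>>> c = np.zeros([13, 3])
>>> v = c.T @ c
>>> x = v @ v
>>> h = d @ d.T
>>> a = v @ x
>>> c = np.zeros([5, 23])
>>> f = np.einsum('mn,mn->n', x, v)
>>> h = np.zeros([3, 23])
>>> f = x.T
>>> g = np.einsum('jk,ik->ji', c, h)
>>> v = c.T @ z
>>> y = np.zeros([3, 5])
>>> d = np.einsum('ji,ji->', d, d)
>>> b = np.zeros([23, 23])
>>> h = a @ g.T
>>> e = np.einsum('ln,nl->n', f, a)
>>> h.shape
(3, 5)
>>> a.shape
(3, 3)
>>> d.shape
()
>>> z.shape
(5, 13)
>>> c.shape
(5, 23)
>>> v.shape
(23, 13)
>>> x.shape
(3, 3)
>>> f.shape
(3, 3)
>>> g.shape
(5, 3)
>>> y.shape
(3, 5)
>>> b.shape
(23, 23)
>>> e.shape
(3,)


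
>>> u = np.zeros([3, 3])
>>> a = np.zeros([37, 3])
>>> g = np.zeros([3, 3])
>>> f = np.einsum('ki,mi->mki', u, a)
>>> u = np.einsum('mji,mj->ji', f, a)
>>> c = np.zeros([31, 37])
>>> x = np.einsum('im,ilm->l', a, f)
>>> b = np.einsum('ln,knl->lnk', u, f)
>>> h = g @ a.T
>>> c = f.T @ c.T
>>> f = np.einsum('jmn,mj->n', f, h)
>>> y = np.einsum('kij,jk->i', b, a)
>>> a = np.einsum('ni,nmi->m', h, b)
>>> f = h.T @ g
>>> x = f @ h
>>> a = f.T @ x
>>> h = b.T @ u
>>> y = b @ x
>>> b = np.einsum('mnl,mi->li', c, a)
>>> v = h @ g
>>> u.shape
(3, 3)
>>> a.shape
(3, 37)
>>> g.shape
(3, 3)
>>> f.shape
(37, 3)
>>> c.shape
(3, 3, 31)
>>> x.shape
(37, 37)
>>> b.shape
(31, 37)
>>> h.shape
(37, 3, 3)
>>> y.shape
(3, 3, 37)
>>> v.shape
(37, 3, 3)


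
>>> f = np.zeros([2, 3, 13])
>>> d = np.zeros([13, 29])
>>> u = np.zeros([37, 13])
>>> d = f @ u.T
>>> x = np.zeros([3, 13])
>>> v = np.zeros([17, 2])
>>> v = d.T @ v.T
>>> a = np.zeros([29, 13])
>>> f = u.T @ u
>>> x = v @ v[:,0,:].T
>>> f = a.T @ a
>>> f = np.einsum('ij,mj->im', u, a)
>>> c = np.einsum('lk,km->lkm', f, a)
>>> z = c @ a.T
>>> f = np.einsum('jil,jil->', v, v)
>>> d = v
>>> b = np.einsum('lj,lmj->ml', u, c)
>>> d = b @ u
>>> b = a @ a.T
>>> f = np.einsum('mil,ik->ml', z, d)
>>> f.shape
(37, 29)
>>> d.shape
(29, 13)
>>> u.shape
(37, 13)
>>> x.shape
(37, 3, 37)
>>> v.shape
(37, 3, 17)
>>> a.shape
(29, 13)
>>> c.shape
(37, 29, 13)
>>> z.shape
(37, 29, 29)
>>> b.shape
(29, 29)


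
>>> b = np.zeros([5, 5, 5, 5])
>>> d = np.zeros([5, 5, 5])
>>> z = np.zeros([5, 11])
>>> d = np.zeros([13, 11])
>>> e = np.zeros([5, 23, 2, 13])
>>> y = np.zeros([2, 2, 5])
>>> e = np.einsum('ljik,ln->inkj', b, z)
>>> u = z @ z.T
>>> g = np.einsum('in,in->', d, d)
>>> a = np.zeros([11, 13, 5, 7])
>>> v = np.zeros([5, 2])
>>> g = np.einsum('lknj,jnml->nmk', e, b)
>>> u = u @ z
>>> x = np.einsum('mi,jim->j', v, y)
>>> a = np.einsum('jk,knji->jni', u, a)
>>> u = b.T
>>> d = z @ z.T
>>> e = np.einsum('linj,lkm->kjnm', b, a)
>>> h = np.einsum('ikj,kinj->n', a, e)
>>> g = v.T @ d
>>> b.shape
(5, 5, 5, 5)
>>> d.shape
(5, 5)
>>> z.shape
(5, 11)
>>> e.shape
(13, 5, 5, 7)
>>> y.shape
(2, 2, 5)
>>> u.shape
(5, 5, 5, 5)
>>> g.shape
(2, 5)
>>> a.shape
(5, 13, 7)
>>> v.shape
(5, 2)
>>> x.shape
(2,)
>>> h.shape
(5,)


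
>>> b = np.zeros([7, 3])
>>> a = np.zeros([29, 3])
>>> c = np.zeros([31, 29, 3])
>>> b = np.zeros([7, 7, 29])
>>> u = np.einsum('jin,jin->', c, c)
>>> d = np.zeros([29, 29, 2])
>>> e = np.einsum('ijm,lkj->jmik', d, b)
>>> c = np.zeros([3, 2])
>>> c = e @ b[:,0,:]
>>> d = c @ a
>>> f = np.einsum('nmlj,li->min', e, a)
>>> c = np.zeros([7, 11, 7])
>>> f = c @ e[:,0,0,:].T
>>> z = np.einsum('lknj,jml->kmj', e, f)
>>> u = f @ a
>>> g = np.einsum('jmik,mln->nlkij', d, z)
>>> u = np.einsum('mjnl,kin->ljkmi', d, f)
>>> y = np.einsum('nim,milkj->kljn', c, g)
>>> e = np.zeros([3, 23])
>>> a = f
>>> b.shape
(7, 7, 29)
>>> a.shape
(7, 11, 29)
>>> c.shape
(7, 11, 7)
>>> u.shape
(3, 2, 7, 29, 11)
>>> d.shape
(29, 2, 29, 3)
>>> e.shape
(3, 23)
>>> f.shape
(7, 11, 29)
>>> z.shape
(2, 11, 7)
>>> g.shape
(7, 11, 3, 29, 29)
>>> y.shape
(29, 3, 29, 7)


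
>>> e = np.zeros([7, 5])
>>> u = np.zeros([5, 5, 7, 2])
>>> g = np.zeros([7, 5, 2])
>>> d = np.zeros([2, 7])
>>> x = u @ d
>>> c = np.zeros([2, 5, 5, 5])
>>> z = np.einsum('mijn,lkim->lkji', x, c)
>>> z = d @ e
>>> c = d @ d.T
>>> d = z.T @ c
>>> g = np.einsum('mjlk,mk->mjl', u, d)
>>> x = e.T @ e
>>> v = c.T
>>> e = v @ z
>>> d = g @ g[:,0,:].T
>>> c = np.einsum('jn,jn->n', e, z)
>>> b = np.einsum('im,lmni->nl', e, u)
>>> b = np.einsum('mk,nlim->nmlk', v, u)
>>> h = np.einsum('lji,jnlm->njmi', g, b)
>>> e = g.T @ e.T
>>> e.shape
(7, 5, 2)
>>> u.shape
(5, 5, 7, 2)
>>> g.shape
(5, 5, 7)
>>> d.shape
(5, 5, 5)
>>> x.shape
(5, 5)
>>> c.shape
(5,)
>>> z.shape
(2, 5)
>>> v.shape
(2, 2)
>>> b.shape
(5, 2, 5, 2)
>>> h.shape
(2, 5, 2, 7)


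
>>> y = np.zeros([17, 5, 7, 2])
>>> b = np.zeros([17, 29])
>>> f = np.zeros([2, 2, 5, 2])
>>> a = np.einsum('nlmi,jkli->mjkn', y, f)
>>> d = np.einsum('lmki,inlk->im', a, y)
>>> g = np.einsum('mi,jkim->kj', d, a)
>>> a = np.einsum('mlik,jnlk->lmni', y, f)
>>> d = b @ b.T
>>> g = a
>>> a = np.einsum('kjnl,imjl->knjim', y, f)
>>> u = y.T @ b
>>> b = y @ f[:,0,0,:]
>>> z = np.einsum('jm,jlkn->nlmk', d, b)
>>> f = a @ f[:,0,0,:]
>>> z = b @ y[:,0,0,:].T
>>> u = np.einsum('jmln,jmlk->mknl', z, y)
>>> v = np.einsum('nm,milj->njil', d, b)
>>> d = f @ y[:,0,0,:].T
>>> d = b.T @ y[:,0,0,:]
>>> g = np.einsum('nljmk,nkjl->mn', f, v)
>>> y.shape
(17, 5, 7, 2)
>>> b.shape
(17, 5, 7, 2)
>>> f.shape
(17, 7, 5, 2, 2)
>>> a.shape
(17, 7, 5, 2, 2)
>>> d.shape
(2, 7, 5, 2)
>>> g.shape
(2, 17)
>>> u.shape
(5, 2, 17, 7)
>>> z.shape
(17, 5, 7, 17)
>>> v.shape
(17, 2, 5, 7)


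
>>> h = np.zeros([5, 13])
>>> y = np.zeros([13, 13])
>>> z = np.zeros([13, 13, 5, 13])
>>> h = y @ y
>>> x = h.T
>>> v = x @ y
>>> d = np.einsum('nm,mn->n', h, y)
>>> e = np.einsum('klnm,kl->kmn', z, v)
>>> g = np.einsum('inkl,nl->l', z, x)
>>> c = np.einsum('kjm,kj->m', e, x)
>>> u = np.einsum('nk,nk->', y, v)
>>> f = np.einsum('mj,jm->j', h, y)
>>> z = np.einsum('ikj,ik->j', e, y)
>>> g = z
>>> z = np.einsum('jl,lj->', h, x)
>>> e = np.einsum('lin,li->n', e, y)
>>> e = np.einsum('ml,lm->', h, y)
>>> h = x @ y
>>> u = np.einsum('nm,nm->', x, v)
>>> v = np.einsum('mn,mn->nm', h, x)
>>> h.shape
(13, 13)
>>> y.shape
(13, 13)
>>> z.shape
()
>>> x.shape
(13, 13)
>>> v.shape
(13, 13)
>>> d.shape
(13,)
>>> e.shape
()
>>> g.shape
(5,)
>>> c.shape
(5,)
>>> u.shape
()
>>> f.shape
(13,)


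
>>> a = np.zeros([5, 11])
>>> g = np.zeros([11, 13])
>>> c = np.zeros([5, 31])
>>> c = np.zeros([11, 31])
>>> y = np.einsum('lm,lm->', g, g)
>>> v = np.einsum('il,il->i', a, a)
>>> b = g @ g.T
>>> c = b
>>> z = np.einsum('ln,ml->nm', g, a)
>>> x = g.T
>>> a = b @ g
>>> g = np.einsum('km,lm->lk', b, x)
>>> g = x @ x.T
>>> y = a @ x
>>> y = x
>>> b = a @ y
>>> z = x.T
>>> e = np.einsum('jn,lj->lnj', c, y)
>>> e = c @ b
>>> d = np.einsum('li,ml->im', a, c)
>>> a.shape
(11, 13)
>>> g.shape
(13, 13)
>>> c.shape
(11, 11)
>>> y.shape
(13, 11)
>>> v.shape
(5,)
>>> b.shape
(11, 11)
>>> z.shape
(11, 13)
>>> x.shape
(13, 11)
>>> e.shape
(11, 11)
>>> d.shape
(13, 11)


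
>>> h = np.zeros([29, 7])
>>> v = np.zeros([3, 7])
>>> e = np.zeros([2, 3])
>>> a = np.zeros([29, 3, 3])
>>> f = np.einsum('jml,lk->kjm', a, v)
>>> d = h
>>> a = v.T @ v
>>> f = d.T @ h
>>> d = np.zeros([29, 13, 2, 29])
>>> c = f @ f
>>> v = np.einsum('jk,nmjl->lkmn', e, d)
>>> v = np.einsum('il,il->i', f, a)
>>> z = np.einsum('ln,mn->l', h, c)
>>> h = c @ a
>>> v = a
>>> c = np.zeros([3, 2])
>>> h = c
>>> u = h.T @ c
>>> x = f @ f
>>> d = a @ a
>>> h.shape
(3, 2)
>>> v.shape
(7, 7)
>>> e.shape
(2, 3)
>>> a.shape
(7, 7)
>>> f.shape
(7, 7)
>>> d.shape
(7, 7)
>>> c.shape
(3, 2)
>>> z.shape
(29,)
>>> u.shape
(2, 2)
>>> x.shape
(7, 7)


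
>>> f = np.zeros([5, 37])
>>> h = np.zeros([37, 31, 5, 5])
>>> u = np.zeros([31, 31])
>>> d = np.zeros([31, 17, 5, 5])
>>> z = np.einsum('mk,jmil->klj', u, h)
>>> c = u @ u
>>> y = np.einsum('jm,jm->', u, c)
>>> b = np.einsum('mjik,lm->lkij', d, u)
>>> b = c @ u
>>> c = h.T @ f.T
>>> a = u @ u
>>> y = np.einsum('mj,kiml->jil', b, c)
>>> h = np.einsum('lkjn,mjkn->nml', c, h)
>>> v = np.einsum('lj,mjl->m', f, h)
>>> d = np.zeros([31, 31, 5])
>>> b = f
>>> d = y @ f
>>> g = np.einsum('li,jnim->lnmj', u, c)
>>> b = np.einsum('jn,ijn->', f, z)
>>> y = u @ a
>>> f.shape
(5, 37)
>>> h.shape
(5, 37, 5)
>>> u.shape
(31, 31)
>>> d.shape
(31, 5, 37)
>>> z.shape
(31, 5, 37)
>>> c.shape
(5, 5, 31, 5)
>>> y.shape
(31, 31)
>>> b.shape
()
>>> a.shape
(31, 31)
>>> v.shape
(5,)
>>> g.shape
(31, 5, 5, 5)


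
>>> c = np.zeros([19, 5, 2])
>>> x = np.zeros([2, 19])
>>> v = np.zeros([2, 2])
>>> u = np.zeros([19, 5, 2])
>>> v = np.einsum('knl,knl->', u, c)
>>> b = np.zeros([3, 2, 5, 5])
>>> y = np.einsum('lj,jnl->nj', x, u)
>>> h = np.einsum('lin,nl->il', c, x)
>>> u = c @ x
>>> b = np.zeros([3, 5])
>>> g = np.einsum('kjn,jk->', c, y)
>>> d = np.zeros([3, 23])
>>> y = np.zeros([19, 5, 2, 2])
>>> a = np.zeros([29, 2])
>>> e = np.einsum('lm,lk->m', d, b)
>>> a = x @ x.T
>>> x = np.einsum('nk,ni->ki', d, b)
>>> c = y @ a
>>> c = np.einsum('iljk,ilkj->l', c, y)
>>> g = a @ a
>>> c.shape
(5,)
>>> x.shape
(23, 5)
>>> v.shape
()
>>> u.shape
(19, 5, 19)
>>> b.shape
(3, 5)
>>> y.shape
(19, 5, 2, 2)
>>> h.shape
(5, 19)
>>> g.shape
(2, 2)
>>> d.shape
(3, 23)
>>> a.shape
(2, 2)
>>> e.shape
(23,)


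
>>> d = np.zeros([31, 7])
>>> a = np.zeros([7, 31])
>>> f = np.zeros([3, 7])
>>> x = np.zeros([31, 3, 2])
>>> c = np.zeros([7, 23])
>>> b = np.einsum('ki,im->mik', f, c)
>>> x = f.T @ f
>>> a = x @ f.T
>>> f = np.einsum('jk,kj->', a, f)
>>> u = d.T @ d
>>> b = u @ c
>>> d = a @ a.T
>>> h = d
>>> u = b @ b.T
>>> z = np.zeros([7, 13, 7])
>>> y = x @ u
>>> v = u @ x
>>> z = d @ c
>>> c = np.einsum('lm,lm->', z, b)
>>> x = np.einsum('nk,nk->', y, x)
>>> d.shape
(7, 7)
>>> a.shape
(7, 3)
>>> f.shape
()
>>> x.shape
()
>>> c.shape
()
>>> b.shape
(7, 23)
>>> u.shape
(7, 7)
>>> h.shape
(7, 7)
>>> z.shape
(7, 23)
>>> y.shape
(7, 7)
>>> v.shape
(7, 7)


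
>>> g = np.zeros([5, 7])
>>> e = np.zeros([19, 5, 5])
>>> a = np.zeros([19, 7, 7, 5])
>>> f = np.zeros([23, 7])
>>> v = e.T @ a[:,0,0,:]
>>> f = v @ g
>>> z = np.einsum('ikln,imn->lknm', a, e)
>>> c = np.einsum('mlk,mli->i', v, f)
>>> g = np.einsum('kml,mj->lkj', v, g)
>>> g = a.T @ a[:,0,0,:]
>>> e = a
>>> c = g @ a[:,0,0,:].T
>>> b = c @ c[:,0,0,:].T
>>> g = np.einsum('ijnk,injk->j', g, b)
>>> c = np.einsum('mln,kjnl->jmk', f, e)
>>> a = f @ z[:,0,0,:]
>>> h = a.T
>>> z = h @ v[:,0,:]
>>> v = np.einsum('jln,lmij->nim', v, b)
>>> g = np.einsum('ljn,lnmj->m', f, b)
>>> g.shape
(7,)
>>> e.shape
(19, 7, 7, 5)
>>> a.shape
(5, 5, 5)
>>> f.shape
(5, 5, 7)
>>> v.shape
(5, 7, 7)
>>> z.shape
(5, 5, 5)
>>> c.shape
(7, 5, 19)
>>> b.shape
(5, 7, 7, 5)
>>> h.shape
(5, 5, 5)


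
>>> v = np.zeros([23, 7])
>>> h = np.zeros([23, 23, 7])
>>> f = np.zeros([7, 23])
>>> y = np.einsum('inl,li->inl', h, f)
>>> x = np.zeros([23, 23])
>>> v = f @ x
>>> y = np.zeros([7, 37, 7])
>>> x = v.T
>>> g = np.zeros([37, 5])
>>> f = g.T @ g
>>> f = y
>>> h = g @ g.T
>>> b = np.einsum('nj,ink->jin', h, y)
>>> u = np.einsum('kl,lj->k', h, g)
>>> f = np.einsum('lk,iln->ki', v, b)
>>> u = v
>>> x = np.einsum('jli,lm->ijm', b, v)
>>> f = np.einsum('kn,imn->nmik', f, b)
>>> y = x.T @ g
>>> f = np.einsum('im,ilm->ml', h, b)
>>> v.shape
(7, 23)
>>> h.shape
(37, 37)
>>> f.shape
(37, 7)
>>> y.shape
(23, 37, 5)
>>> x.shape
(37, 37, 23)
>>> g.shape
(37, 5)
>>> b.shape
(37, 7, 37)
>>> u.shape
(7, 23)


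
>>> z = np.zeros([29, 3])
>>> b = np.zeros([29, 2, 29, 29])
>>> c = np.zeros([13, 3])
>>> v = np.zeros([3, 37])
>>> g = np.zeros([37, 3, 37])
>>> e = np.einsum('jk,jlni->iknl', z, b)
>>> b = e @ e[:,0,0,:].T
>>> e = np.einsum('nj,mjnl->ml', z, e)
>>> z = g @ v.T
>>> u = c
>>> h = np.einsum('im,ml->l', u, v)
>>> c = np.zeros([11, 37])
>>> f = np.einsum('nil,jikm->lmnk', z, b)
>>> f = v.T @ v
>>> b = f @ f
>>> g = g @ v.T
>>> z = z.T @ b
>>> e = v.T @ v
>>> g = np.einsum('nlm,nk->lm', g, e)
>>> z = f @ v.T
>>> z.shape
(37, 3)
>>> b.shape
(37, 37)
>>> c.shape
(11, 37)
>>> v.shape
(3, 37)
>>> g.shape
(3, 3)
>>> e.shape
(37, 37)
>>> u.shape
(13, 3)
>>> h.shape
(37,)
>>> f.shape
(37, 37)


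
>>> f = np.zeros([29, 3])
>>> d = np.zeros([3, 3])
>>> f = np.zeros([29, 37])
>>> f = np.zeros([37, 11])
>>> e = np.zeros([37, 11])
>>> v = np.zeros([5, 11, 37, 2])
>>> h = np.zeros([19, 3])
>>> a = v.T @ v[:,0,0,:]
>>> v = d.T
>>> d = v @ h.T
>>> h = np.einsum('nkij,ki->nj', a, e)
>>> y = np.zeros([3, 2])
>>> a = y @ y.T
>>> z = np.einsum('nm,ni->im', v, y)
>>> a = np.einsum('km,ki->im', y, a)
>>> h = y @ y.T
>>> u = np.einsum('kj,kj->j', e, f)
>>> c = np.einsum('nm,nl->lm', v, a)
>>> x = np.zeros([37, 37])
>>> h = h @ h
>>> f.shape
(37, 11)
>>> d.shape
(3, 19)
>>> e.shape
(37, 11)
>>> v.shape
(3, 3)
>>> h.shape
(3, 3)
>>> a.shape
(3, 2)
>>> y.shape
(3, 2)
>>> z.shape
(2, 3)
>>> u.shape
(11,)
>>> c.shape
(2, 3)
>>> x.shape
(37, 37)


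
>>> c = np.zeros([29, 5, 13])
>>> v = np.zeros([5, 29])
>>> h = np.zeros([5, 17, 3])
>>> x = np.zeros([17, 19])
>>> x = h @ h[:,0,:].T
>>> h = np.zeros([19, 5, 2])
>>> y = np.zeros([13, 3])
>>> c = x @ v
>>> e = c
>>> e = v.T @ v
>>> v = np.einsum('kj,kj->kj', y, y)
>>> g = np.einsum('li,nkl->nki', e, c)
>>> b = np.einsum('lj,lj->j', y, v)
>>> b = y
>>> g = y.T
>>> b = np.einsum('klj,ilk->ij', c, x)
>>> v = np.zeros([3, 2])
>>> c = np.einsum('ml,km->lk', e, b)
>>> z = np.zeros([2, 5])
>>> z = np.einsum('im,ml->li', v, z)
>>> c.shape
(29, 5)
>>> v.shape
(3, 2)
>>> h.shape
(19, 5, 2)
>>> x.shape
(5, 17, 5)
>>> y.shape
(13, 3)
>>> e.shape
(29, 29)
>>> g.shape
(3, 13)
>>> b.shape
(5, 29)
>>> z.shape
(5, 3)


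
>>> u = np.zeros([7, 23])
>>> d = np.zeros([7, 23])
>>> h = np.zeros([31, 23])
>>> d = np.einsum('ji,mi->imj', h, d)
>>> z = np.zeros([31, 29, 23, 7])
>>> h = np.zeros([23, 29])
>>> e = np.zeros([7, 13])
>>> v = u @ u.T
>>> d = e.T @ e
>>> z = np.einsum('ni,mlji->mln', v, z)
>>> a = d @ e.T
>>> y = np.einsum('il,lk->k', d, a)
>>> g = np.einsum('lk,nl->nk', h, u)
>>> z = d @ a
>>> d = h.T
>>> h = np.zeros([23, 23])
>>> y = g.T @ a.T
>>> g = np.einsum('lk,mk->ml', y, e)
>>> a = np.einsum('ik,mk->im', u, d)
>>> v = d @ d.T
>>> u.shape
(7, 23)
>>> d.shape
(29, 23)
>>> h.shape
(23, 23)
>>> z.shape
(13, 7)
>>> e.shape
(7, 13)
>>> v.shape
(29, 29)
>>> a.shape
(7, 29)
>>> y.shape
(29, 13)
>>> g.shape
(7, 29)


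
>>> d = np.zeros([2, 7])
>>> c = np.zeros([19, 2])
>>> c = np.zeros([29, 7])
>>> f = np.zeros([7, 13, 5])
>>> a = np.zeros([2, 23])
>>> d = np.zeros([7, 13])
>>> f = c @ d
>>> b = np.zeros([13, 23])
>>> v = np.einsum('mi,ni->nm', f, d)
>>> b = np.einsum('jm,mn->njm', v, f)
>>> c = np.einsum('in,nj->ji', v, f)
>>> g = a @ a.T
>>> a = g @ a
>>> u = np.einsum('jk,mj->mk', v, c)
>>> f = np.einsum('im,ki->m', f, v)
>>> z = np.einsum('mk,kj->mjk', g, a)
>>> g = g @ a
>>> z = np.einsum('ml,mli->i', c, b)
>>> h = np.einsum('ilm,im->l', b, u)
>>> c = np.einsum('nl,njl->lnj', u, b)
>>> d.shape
(7, 13)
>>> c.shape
(29, 13, 7)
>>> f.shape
(13,)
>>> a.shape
(2, 23)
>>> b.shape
(13, 7, 29)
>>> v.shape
(7, 29)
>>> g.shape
(2, 23)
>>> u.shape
(13, 29)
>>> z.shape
(29,)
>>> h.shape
(7,)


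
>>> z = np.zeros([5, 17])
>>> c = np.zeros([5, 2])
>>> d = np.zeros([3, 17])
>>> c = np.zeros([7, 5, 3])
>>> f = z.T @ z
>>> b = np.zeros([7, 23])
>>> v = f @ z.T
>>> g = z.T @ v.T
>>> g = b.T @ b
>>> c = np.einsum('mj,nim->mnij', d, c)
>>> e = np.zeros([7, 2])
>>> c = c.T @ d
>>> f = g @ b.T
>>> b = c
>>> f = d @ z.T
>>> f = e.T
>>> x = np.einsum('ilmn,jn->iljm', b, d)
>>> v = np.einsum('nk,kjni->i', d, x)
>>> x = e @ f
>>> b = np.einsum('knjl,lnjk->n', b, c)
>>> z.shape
(5, 17)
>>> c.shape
(17, 5, 7, 17)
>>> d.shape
(3, 17)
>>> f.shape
(2, 7)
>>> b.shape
(5,)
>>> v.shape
(7,)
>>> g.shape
(23, 23)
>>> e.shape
(7, 2)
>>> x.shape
(7, 7)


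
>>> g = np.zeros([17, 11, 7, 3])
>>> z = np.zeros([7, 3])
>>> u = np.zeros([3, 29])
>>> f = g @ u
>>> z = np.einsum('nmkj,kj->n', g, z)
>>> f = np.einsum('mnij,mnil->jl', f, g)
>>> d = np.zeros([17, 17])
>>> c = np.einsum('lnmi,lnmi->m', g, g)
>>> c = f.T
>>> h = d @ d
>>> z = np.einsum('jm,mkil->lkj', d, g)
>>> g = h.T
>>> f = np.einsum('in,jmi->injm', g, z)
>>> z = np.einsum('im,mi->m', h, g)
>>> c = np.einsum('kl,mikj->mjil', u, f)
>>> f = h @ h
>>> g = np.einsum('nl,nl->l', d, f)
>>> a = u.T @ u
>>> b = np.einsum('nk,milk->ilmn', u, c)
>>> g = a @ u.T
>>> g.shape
(29, 3)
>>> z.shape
(17,)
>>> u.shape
(3, 29)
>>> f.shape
(17, 17)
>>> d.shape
(17, 17)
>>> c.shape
(17, 11, 17, 29)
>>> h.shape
(17, 17)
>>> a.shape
(29, 29)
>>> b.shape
(11, 17, 17, 3)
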